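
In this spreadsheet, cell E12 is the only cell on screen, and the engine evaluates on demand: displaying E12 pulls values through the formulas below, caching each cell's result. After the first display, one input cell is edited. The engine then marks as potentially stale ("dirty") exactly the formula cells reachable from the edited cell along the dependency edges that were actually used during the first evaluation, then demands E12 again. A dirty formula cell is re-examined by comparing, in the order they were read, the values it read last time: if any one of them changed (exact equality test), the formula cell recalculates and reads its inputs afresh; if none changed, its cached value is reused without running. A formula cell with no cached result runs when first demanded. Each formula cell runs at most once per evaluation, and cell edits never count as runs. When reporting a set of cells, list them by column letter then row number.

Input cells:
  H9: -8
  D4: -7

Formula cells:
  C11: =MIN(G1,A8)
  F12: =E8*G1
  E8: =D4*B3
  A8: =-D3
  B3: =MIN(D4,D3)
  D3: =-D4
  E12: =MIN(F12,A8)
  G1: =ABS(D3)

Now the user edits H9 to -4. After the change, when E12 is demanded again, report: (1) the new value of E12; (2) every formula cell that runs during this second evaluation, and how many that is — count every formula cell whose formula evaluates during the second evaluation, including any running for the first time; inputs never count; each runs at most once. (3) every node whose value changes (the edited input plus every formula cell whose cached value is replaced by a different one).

E12 now evaluates to -7.
Run set: none (0 run).
Changed values: H9.
The important point: nothing the output needs ever reads H9, so the edit is invisible to it.

Initial pass — values computed on the first demand:
  D3 = -(-7) = 7
  A8 = -(7) = -7
  B3 = MIN(-7, 7) = -7
  E8 = -7 * -7 = 49
  G1 = ABS(7) = 7
  F12 = 49 * 7 = 343
  E12 = MIN(343, -7) = -7

Second demand — change propagation:
  no demanded computation ever read H9, so the edit dirties nothing and nothing runs.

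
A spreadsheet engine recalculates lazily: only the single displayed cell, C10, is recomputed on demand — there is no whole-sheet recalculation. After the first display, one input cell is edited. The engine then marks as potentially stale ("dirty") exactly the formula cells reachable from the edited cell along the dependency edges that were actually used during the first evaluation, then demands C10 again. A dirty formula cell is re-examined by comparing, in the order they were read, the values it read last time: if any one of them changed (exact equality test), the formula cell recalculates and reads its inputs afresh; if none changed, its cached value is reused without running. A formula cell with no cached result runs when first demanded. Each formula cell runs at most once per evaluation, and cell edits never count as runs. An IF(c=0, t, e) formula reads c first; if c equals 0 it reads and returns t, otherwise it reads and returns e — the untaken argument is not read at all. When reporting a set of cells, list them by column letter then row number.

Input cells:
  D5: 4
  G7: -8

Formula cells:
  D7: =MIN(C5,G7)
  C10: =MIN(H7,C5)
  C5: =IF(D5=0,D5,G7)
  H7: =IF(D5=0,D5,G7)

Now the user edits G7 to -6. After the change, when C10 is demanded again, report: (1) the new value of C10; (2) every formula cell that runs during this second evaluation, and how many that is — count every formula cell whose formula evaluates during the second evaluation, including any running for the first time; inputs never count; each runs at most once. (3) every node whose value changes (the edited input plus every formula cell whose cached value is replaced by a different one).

New value of C10: -6.
Formula cells that run: C5, C10, H7 — 3 in total.
Values that change: C5, C10, G7, H7.

First evaluation (everything demanded from the output):
  C5 = IF(D5=0: D5=4 -> else branch G7) = -8
  H7 = IF(D5=0: D5=4 -> else branch G7) = -8
  C10 = MIN(-8, -8) = -8

Propagation after the edit:
  C5: runs — G7 -8->-6; result -6.
  H7: runs — G7 -8->-6; result -6.
  C10: runs — H7 -8->-6; C5 -8->-6; result -6.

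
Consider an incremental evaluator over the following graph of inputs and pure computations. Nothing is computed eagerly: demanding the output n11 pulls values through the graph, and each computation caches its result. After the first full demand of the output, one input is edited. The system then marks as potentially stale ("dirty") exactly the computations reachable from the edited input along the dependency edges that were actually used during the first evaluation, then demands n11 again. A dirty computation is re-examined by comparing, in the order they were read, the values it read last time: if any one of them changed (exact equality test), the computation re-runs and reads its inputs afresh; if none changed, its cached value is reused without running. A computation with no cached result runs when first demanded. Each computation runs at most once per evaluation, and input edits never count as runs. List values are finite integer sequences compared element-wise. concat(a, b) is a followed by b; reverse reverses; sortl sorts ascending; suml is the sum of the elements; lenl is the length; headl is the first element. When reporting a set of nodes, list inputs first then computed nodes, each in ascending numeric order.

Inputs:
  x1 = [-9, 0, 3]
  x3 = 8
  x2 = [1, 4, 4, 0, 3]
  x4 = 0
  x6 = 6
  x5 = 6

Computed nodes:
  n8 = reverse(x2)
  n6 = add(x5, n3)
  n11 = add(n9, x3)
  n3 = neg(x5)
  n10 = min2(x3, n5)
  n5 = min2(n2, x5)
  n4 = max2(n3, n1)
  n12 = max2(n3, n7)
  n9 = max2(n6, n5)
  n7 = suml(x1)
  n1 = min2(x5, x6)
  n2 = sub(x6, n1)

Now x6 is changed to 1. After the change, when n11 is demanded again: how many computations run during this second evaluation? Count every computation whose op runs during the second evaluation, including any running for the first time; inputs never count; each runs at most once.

Initial pass — values computed on the first demand:
  n1 = min2(6, 6) = 6
  n2 = sub(6, 6) = 0
  n3 = neg(6) = -6
  n5 = min2(0, 6) = 0
  n6 = add(6, -6) = 0
  n9 = max2(0, 0) = 0
  n11 = add(0, 8) = 8

Second demand — change propagation:
  n1: re-runs because x6 6->1; new result 1.
  n2: re-runs because x6 6->1; n1 6->1; new result 0 (unchanged).
  n5: re-examined; everything it read last time is the same (n2 unchanged, x5 unchanged) — cache 0 kept, no run.
  n9: re-examined; everything it read last time is the same (n6 unchanged, n5 unchanged) — cache 0 kept, no run.
  n11: re-examined; everything it read last time is the same (n9 unchanged, x3 unchanged) — cache 8 kept, no run.

The important point: n2 recomputes to an identical value, and the output ends up unchanged.

Run set: n1, n2 (2 run).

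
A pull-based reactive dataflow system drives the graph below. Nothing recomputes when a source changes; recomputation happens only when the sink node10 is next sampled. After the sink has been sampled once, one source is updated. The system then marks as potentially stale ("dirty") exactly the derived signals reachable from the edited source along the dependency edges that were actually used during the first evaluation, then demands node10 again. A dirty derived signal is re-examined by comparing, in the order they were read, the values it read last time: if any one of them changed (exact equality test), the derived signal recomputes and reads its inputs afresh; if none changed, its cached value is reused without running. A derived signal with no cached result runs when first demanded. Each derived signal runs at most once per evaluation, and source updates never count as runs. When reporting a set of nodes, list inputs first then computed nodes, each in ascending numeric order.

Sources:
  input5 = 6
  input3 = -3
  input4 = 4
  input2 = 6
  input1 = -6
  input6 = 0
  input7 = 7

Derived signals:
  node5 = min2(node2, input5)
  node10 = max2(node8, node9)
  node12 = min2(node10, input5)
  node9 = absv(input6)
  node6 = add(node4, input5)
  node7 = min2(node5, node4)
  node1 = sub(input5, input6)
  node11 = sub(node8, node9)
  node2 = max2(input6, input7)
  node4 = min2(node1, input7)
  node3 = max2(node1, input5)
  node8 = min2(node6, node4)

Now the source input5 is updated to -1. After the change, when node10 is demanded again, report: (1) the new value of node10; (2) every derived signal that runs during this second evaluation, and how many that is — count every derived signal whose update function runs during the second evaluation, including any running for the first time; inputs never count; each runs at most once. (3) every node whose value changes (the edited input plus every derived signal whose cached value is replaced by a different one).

First evaluation (everything demanded from the output):
  node1 = sub(6, 0) = 6
  node4 = min2(6, 7) = 6
  node6 = add(6, 6) = 12
  node8 = min2(12, 6) = 6
  node9 = absv(0) = 0
  node10 = max2(6, 0) = 6

Propagation after the edit:
  node1: runs — input5 6->-1; result -1.
  node4: runs — node1 6->-1; result -1.
  node6: runs — node4 6->-1; input5 6->-1; result -2.
  node8: runs — node6 12->-2; node4 6->-1; result -2.
  node10: runs — node8 6->-2; result 0.

New value of node10: 0.
Derived signals that run: node1, node4, node6, node8, node10 — 5 in total.
Values that change: input5, node1, node4, node6, node8, node10.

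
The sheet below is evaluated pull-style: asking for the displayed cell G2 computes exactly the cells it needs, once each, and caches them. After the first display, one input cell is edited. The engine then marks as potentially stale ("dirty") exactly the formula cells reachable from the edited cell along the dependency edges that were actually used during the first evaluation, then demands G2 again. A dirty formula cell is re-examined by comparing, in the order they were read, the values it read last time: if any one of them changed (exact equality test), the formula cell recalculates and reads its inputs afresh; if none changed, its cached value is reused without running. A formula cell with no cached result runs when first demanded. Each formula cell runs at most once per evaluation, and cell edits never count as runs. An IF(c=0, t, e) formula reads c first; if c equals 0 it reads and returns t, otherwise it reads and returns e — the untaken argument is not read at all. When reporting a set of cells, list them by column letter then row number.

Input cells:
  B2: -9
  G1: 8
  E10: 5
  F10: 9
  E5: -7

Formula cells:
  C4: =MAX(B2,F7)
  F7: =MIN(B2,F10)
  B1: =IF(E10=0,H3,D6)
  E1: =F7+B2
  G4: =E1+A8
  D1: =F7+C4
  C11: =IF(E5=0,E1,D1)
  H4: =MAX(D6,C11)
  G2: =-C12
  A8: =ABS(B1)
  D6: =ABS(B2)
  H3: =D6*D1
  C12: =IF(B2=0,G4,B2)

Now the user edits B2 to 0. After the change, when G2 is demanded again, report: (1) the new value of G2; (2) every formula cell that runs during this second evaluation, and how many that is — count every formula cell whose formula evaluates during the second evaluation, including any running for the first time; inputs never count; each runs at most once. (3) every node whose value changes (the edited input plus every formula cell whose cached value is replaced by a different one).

Demanding G2 again yields 0.
8 formula cells run: A8, B1, C12, D6, E1, F7, G2, G4.
The nodes whose values change: B2, C12, G2.
Note the branch switch — A8, B1, D6, E1, F7, G4 had no cache and run now for the first time.

First demand of the output computes:
  C12 = IF(B2=0: B2=-9 -> else branch B2) = -9
  G2 = -(-9) = 9

After the edit, cleaning proceeds:
  D6: had never run; runs now, result 0.
  B1: had never run; runs now, result 0.
  A8: had never run; runs now, result 0.
  F7: had never run; runs now, result 0.
  E1: had never run; runs now, result 0.
  G4: had never run; runs now, result 0.
  C12: a read changed (B2 -9->0; B2 -9->0) — executes, giving 0.
  G2: a read changed (C12 -9->0) — executes, giving 0.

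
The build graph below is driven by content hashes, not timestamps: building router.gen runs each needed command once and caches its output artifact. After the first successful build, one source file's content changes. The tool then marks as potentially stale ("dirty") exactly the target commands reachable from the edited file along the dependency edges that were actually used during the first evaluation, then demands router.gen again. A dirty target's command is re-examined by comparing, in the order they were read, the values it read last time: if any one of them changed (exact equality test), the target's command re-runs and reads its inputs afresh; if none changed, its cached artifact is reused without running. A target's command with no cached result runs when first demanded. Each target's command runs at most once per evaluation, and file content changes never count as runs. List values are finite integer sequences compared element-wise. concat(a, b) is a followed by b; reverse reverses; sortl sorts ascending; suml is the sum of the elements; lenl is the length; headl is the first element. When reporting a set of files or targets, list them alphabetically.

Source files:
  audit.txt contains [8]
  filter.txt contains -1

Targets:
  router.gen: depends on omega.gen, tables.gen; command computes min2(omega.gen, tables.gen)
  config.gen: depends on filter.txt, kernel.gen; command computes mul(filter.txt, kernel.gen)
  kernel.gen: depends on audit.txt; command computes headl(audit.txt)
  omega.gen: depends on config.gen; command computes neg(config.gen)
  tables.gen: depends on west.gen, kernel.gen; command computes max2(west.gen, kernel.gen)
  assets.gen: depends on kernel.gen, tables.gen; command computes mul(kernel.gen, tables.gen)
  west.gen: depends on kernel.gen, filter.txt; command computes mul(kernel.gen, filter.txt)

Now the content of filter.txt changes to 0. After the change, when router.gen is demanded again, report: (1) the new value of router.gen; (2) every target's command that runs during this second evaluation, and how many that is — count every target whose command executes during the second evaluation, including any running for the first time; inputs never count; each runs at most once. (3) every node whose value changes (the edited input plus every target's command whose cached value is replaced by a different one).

router.gen now evaluates to 0.
Run set: config.gen, omega.gen, router.gen, tables.gen, west.gen (5 run).
Changed values: config.gen, filter.txt, omega.gen, router.gen, west.gen.

Initial pass — values computed on the first demand:
  kernel.gen = headl([8]) = 8
  config.gen = mul(-1, 8) = -8
  omega.gen = neg(-8) = 8
  west.gen = mul(8, -1) = -8
  tables.gen = max2(-8, 8) = 8
  router.gen = min2(8, 8) = 8

Second demand — change propagation:
  config.gen: re-runs because filter.txt -1->0; new result 0.
  omega.gen: re-runs because config.gen -8->0; new result 0.
  west.gen: re-runs because filter.txt -1->0; new result 0.
  tables.gen: re-runs because west.gen -8->0; new result 8 (unchanged).
  router.gen: re-runs because omega.gen 8->0; new result 0.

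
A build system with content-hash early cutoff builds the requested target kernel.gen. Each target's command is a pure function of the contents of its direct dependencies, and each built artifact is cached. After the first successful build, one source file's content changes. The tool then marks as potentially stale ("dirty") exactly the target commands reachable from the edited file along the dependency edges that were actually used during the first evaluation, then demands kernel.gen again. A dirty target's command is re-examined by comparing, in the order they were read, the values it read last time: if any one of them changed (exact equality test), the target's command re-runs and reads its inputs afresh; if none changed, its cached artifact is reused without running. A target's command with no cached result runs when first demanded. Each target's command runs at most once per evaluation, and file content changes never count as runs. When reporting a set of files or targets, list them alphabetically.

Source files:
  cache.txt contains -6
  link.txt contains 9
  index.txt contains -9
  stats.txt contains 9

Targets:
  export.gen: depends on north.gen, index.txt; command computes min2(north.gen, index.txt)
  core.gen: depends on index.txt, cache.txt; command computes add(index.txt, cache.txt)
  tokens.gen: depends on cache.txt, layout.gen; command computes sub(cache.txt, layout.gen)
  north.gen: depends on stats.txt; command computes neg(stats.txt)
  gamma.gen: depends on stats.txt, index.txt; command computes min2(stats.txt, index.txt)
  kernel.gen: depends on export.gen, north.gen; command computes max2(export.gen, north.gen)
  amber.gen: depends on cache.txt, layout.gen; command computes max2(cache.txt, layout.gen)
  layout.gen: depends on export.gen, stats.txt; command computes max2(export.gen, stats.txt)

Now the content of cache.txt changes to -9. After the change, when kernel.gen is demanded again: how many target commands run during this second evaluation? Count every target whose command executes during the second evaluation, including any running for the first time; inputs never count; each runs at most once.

First evaluation (everything demanded from the output):
  north.gen = neg(9) = -9
  export.gen = min2(-9, -9) = -9
  kernel.gen = max2(-9, -9) = -9

Propagation after the edit:
  cache.txt feeds no computation that the output demands — nothing is marked dirty and nothing runs.

Key observation: cache.txt is never demanded by the output, so the edit triggers no recomputation at all.

Target commands that run: none — 0 in total.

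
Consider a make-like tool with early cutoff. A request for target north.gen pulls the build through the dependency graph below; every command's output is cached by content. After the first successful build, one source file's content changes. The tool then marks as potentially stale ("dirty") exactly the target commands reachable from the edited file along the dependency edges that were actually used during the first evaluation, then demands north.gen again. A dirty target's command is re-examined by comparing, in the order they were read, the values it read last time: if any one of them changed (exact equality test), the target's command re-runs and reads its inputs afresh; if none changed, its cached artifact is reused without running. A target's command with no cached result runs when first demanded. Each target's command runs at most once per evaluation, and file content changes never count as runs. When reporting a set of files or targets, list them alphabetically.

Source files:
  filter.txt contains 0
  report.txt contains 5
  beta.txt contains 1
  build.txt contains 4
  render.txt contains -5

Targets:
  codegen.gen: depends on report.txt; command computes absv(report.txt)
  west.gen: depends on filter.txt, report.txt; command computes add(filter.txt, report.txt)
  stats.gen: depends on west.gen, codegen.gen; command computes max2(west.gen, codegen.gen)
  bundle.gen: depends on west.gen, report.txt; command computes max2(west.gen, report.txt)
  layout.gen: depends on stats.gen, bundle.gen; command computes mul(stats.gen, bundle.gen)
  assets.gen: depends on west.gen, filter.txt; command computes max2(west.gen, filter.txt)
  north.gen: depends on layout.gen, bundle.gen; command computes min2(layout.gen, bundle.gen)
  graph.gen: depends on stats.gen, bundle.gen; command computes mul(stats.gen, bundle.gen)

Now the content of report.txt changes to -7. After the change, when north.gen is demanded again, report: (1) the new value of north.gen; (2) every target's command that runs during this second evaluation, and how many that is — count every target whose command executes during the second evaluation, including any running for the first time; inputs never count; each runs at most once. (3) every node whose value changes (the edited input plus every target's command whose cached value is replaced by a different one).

Demanding north.gen again yields -49.
6 target commands run: bundle.gen, codegen.gen, layout.gen, north.gen, stats.gen, west.gen.
The nodes whose values change: bundle.gen, codegen.gen, layout.gen, north.gen, report.txt, stats.gen, west.gen.

First demand of the output computes:
  codegen.gen = absv(5) = 5
  west.gen = add(0, 5) = 5
  bundle.gen = max2(5, 5) = 5
  stats.gen = max2(5, 5) = 5
  layout.gen = mul(5, 5) = 25
  north.gen = min2(25, 5) = 5

After the edit, cleaning proceeds:
  codegen.gen: a read changed (report.txt 5->-7) — executes, giving 7.
  west.gen: a read changed (report.txt 5->-7) — executes, giving -7.
  bundle.gen: a read changed (west.gen 5->-7; report.txt 5->-7) — executes, giving -7.
  stats.gen: a read changed (west.gen 5->-7; codegen.gen 5->7) — executes, giving 7.
  layout.gen: a read changed (stats.gen 5->7; bundle.gen 5->-7) — executes, giving -49.
  north.gen: a read changed (layout.gen 25->-49; bundle.gen 5->-7) — executes, giving -49.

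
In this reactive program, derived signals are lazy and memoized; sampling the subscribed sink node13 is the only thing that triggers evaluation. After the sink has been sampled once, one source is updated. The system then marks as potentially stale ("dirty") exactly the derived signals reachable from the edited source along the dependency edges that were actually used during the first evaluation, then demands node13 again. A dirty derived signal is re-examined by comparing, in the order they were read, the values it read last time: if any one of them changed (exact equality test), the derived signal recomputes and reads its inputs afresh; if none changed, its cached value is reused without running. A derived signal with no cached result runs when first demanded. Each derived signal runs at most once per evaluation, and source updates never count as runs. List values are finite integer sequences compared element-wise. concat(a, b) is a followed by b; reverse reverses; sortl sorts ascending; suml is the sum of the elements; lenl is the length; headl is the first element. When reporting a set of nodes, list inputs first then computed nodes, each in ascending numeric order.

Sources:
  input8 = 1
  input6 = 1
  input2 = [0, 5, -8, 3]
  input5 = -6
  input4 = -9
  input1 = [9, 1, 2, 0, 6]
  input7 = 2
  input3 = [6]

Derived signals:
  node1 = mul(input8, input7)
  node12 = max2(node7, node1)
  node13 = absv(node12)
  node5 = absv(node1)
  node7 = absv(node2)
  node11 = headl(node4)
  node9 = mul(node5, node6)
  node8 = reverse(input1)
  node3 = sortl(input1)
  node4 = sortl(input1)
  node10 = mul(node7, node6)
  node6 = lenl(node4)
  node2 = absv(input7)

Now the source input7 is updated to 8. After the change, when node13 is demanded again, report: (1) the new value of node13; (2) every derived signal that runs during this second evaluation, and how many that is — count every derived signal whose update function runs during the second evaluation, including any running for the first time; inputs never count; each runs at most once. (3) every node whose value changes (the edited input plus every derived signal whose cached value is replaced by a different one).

First demand of the output computes:
  node1 = mul(1, 2) = 2
  node2 = absv(2) = 2
  node7 = absv(2) = 2
  node12 = max2(2, 2) = 2
  node13 = absv(2) = 2

After the edit, cleaning proceeds:
  node1: a read changed (input7 2->8) — executes, giving 8.
  node2: a read changed (input7 2->8) — executes, giving 8.
  node7: a read changed (node2 2->8) — executes, giving 8.
  node12: a read changed (node7 2->8; node1 2->8) — executes, giving 8.
  node13: a read changed (node12 2->8) — executes, giving 8.

Demanding node13 again yields 8.
5 derived signals run: node1, node2, node7, node12, node13.
The nodes whose values change: input7, node1, node2, node7, node12, node13.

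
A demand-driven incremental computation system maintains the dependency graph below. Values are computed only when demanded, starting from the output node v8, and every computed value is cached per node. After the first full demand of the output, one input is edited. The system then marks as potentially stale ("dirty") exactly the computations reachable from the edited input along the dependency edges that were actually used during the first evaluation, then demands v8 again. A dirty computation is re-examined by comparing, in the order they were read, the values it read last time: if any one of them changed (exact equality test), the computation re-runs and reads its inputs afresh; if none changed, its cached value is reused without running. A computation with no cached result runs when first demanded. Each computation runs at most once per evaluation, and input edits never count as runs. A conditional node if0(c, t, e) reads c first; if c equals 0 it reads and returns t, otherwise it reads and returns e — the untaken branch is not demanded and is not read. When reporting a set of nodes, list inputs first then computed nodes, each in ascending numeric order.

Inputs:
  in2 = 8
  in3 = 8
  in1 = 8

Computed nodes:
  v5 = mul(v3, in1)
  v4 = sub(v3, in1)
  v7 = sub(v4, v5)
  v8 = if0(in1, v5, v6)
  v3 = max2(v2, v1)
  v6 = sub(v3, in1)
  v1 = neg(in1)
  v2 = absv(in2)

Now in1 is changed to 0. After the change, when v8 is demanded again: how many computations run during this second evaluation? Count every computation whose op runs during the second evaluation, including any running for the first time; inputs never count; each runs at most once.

First evaluation (everything demanded from the output):
  v1 = neg(8) = -8
  v2 = absv(8) = 8
  v3 = max2(8, -8) = 8
  v6 = sub(8, 8) = 0
  v8 = if0(in1=8 -> else branch v6) = 0

Propagation after the edit:
  v1: runs — in1 8->0; result 0.
  v3: runs — v1 -8->0; result 8 (same value as before).
  v5: demanded for the first time — runs, produces 0.
  v6: marked dirty but never re-examined — demand shifted away from it.
  v8: runs — in1 8->0; result 0 (same value as before).

Key observation: a condition flipped, so demand moved to the other branch — v6 is never re-examined.

Computations that run: v1, v3, v5, v8 — 4 in total.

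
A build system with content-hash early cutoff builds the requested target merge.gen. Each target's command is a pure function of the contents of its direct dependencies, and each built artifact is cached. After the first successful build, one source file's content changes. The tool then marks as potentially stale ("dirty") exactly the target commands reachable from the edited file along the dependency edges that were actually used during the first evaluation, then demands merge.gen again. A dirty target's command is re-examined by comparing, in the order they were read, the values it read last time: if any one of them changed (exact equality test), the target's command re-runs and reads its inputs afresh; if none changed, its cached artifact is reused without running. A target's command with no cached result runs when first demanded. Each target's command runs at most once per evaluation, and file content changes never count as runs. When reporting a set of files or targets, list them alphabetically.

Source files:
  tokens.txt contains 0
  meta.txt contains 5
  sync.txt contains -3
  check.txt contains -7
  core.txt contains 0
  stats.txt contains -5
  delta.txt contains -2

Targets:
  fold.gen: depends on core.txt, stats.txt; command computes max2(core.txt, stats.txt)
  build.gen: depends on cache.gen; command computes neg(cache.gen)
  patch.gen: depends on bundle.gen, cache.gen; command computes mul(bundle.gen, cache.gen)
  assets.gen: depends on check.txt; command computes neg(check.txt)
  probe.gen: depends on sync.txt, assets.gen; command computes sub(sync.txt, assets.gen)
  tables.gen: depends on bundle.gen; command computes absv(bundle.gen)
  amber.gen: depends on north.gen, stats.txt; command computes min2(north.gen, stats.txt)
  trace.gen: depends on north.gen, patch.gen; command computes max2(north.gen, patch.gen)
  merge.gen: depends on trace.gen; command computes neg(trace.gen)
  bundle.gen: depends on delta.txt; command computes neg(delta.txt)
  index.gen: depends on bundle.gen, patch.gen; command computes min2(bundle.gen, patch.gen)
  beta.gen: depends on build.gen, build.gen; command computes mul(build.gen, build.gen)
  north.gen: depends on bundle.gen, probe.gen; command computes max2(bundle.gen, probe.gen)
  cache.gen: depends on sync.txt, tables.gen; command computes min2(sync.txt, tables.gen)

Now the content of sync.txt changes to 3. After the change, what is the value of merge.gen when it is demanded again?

First evaluation (everything demanded from the output):
  assets.gen = neg(-7) = 7
  bundle.gen = neg(-2) = 2
  probe.gen = sub(-3, 7) = -10
  north.gen = max2(2, -10) = 2
  tables.gen = absv(2) = 2
  cache.gen = min2(-3, 2) = -3
  patch.gen = mul(2, -3) = -6
  trace.gen = max2(2, -6) = 2
  merge.gen = neg(2) = -2

Propagation after the edit:
  cache.gen: runs — sync.txt -3->3; result 2.
  patch.gen: runs — cache.gen -3->2; result 4.
  probe.gen: runs — sync.txt -3->3; result -4.
  north.gen: runs — probe.gen -10->-4; result 2 (same value as before).
  trace.gen: runs — patch.gen -6->4; result 4.
  merge.gen: runs — trace.gen 2->4; result -4.

New value of merge.gen: -4.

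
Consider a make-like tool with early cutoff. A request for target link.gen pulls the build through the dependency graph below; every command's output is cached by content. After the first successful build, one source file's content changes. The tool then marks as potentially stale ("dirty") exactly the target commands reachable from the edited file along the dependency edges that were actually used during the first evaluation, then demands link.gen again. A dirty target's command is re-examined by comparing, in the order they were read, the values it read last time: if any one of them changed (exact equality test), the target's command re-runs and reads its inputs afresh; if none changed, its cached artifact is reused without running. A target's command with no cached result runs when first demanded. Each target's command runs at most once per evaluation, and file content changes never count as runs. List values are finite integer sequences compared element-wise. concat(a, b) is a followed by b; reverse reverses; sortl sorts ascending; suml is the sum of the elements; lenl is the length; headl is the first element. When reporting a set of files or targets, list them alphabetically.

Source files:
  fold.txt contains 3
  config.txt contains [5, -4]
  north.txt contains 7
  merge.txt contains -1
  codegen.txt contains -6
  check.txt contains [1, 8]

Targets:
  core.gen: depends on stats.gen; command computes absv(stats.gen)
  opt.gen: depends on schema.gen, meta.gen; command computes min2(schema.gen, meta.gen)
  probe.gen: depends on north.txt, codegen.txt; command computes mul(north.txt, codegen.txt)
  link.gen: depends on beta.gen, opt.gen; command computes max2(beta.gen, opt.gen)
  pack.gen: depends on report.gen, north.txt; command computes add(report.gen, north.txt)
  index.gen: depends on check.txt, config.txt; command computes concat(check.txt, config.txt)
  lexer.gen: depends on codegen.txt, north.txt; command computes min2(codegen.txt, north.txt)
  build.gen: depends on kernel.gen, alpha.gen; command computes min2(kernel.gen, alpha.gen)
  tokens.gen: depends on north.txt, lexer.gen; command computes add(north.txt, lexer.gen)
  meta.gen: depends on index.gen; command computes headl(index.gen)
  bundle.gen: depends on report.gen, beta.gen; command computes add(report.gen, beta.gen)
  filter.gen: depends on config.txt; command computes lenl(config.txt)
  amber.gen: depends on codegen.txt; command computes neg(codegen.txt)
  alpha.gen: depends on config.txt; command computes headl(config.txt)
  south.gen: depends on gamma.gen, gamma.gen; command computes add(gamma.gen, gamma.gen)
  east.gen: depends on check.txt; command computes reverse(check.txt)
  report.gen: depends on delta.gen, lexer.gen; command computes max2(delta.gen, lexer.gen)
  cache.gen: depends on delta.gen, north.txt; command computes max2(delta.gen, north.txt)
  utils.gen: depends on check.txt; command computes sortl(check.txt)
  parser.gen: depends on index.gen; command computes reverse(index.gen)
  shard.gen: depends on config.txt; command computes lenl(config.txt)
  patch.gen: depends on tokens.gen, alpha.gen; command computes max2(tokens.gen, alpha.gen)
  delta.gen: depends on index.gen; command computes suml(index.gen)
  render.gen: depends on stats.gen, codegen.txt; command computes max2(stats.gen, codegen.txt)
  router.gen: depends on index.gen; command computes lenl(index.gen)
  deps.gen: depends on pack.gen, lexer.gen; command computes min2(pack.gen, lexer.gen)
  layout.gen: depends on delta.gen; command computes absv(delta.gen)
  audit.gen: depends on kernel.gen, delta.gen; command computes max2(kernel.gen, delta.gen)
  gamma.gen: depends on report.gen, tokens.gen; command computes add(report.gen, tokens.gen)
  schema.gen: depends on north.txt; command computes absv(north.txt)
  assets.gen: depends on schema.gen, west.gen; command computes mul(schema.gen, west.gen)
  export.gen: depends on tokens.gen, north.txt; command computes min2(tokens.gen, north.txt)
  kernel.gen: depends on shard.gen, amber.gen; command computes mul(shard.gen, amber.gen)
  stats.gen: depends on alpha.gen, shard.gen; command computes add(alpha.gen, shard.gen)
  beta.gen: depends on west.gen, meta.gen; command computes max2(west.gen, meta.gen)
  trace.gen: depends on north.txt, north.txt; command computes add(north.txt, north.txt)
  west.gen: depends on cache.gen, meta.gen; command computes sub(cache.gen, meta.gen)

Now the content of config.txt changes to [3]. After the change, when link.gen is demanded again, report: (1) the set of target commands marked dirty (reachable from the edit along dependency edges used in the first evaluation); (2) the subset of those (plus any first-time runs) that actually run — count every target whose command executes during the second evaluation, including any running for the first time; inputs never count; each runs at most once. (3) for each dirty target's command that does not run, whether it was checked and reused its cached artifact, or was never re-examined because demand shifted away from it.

First demand of the output computes:
  index.gen = concat([1, 8], [5, -4]) = [1, 8, 5, -4]
  delta.gen = suml([1, 8, 5, -4]) = 10
  cache.gen = max2(10, 7) = 10
  meta.gen = headl([1, 8, 5, -4]) = 1
  schema.gen = absv(7) = 7
  opt.gen = min2(7, 1) = 1
  west.gen = sub(10, 1) = 9
  beta.gen = max2(9, 1) = 9
  link.gen = max2(9, 1) = 9

After the edit, cleaning proceeds:
  index.gen: a read changed (config.txt [5, -4]->[3]) — executes, giving [1, 8, 3].
  delta.gen: a read changed (index.gen [1, 8, 5, -4]->[1, 8, 3]) — executes, giving 12.
  cache.gen: a read changed (delta.gen 10->12) — executes, giving 12.
  meta.gen: a read changed (index.gen [1, 8, 5, -4]->[1, 8, 3]) — executes, giving 1 — identical to its old value.
  opt.gen: dirty, but its reads are unchanged (schema.gen unchanged, meta.gen unchanged); cached 1 stands.
  west.gen: a read changed (cache.gen 10->12) — executes, giving 11.
  beta.gen: a read changed (west.gen 9->11) — executes, giving 11.
  link.gen: a read changed (beta.gen 9->11) — executes, giving 11.

Note where the cutoff bites: opt.gen is checked, finds nothing changed, and keeps its cache.

The edit dirties: beta.gen, cache.gen, delta.gen, index.gen, link.gen, meta.gen, opt.gen, west.gen.
7 target commands run: beta.gen, cache.gen, delta.gen, index.gen, link.gen, meta.gen, west.gen.
Cache hits after checking: opt.gen.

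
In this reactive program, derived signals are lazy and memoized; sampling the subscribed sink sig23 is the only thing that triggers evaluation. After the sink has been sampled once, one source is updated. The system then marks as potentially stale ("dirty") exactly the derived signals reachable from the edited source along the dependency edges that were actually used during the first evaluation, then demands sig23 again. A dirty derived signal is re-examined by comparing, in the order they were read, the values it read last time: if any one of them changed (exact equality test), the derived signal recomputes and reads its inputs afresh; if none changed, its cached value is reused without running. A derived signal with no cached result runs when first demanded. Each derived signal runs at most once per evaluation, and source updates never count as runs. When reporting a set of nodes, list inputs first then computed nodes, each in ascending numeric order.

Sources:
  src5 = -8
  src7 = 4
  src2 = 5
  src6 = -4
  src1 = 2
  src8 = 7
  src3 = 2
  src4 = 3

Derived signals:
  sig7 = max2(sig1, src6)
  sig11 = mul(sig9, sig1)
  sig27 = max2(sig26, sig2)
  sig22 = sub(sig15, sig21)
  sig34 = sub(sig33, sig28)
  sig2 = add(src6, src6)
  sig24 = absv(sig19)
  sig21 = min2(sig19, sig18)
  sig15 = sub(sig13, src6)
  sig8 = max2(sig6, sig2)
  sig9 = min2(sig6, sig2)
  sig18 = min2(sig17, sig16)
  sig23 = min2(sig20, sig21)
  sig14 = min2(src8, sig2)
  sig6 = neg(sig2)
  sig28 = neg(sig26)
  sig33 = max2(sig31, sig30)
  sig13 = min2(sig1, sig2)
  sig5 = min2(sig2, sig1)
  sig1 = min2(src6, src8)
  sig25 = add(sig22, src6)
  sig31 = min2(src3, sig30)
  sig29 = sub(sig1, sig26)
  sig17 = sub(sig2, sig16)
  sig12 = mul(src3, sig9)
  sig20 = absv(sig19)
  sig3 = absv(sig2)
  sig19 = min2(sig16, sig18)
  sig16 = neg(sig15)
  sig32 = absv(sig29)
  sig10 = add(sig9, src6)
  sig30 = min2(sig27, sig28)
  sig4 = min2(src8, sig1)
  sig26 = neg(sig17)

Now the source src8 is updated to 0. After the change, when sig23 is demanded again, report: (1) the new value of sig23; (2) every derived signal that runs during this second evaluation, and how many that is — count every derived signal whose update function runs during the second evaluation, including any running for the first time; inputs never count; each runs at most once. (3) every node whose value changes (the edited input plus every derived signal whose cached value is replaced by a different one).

Demanding sig23 again yields -12.
1 derived signals run: sig1.
The nodes whose values change: src8.
Note the absorption at sig1: it re-runs yet its value is the same, leaving the output's value untouched.

First demand of the output computes:
  sig1 = min2(-4, 7) = -4
  sig2 = add(-4, -4) = -8
  sig13 = min2(-4, -8) = -8
  sig15 = sub(-8, -4) = -4
  sig16 = neg(-4) = 4
  sig17 = sub(-8, 4) = -12
  sig18 = min2(-12, 4) = -12
  sig19 = min2(4, -12) = -12
  sig20 = absv(-12) = 12
  sig21 = min2(-12, -12) = -12
  sig23 = min2(12, -12) = -12

After the edit, cleaning proceeds:
  sig1: a read changed (src8 7->0) — executes, giving -4 — identical to its old value.
  sig13: dirty, but its reads are unchanged (sig1 unchanged, sig2 unchanged); cached -8 stands.
  sig15: dirty, but its reads are unchanged (sig13 unchanged, src6 unchanged); cached -4 stands.
  sig16: dirty, but its reads are unchanged (sig15 unchanged); cached 4 stands.
  sig17: dirty, but its reads are unchanged (sig2 unchanged, sig16 unchanged); cached -12 stands.
  sig18: dirty, but its reads are unchanged (sig17 unchanged, sig16 unchanged); cached -12 stands.
  sig19: dirty, but its reads are unchanged (sig16 unchanged, sig18 unchanged); cached -12 stands.
  sig20: dirty, but its reads are unchanged (sig19 unchanged); cached 12 stands.
  sig21: dirty, but its reads are unchanged (sig19 unchanged, sig18 unchanged); cached -12 stands.
  sig23: dirty, but its reads are unchanged (sig20 unchanged, sig21 unchanged); cached -12 stands.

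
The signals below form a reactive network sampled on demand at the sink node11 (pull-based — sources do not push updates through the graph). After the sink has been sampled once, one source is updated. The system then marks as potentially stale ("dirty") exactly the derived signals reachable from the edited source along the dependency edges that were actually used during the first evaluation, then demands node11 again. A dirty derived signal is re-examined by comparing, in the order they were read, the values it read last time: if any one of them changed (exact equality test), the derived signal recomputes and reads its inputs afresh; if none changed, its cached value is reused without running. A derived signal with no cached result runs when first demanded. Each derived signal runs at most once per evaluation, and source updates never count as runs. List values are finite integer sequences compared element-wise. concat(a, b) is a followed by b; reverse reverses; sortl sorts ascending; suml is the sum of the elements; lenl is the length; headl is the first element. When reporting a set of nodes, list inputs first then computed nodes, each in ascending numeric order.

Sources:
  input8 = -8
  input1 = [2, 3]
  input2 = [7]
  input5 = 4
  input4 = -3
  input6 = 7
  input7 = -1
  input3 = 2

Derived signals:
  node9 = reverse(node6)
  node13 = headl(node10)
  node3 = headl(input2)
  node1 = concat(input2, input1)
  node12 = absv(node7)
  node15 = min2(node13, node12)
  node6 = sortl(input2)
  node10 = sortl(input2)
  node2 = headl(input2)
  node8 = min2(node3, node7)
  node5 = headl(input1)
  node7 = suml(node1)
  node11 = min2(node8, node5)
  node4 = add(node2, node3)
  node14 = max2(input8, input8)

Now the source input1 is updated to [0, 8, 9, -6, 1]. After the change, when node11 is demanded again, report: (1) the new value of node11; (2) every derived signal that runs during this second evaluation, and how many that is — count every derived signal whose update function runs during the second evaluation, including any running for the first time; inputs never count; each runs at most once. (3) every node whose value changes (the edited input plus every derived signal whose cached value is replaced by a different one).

node11 now evaluates to 0.
Run set: node1, node5, node7, node8, node11 (5 run).
Changed values: input1, node1, node5, node7, node11.

Initial pass — values computed on the first demand:
  node1 = concat([7], [2, 3]) = [7, 2, 3]
  node3 = headl([7]) = 7
  node5 = headl([2, 3]) = 2
  node7 = suml([7, 2, 3]) = 12
  node8 = min2(7, 12) = 7
  node11 = min2(7, 2) = 2

Second demand — change propagation:
  node1: re-runs because input1 [2, 3]->[0, 8, 9, -6, 1]; new result [7, 0, 8, 9, -6, 1].
  node5: re-runs because input1 [2, 3]->[0, 8, 9, -6, 1]; new result 0.
  node7: re-runs because node1 [7, 2, 3]->[7, 0, 8, 9, -6, 1]; new result 19.
  node8: re-runs because node7 12->19; new result 7 (unchanged).
  node11: re-runs because node5 2->0; new result 0.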